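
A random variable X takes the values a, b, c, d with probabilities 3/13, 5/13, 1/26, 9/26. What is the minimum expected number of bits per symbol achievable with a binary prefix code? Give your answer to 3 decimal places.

Repeatedly combine the two least-probable nodes; the expected code length is the sum of the merged weights.
merge 1/26 + 3/13 → 7/26
merge 7/26 + 9/26 → 8/13
merge 5/13 + 8/13 → 1
L = 7/26 + 8/13 + 1 = 49/26 ≈ 1.885 bits/symbol.

1.885 bits/symbol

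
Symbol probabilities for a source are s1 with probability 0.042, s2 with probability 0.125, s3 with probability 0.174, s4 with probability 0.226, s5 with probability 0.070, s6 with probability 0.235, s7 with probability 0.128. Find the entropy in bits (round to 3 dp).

2.630 bits

H = −Σ pᵢ log₂ pᵢ.
−0.042·log₂(0.042) = 0.1921
−0.125·log₂(0.125) = 0.3750
−0.174·log₂(0.174) = 0.4390
−0.226·log₂(0.226) = 0.4849
−0.070·log₂(0.070) = 0.2686
−0.235·log₂(0.235) = 0.4910
−0.128·log₂(0.128) = 0.3796
Sum ≈ 2.6301 → 2.630 bits.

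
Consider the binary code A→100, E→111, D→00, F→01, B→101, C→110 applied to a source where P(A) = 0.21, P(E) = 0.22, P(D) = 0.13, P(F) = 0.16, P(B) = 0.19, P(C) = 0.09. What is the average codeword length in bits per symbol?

L̄ = Σ pᵢ·ℓᵢ = 0.21·3 + 0.22·3 + 0.13·2 + 0.16·2 + 0.19·3 + 0.09·3 = 2.71 bits/symbol.

2.71 bits/symbol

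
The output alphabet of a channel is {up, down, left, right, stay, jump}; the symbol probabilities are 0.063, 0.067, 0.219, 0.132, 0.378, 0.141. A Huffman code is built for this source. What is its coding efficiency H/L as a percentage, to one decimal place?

97.2%

Entropy H = −Σ p log₂ p ≈ 2.3070 bits.
Huffman merges: 63/1000+67/1000→13/100; 13/100+33/250→131/500; 141/1000+219/1000→9/25; 131/500+9/25→311/500; 189/500+311/500→1. L = 1187/500 ≈ 2.3740.
Efficiency = H/L = 2.3070/2.3740 = 97.2%.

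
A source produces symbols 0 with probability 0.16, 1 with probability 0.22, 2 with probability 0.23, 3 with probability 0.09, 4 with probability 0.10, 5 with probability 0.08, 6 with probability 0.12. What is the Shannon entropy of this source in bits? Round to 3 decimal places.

2.695 bits

H = −Σ pᵢ log₂ pᵢ.
−0.16·log₂(0.16) = 0.4230
−0.22·log₂(0.22) = 0.4806
−0.23·log₂(0.23) = 0.4877
−0.09·log₂(0.09) = 0.3127
−0.10·log₂(0.10) = 0.3322
−0.08·log₂(0.08) = 0.2915
−0.12·log₂(0.12) = 0.3671
Sum ≈ 2.6947 → 2.695 bits.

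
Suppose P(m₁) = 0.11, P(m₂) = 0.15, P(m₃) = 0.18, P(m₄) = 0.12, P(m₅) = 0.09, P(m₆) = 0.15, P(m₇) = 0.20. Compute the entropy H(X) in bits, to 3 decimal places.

H = −Σ pᵢ log₂ pᵢ.
−0.11·log₂(0.11) = 0.3503
−0.15·log₂(0.15) = 0.4105
−0.18·log₂(0.18) = 0.4453
−0.12·log₂(0.12) = 0.3671
−0.09·log₂(0.09) = 0.3127
−0.15·log₂(0.15) = 0.4105
−0.20·log₂(0.20) = 0.4644
Sum ≈ 2.7608 → 2.761 bits.

2.761 bits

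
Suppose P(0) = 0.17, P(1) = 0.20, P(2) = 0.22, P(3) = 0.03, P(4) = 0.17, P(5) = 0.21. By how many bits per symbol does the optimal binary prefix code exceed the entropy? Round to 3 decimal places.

Entropy H = −Σ p log₂ p ≈ 2.4387 bits.
Huffman merges: 3/100+17/100→1/5; 17/100+1/5→37/100; 1/5+21/100→41/100; 11/50+37/100→59/100; 41/100+59/100→1. L = 257/100 ≈ 2.5700.
L − H = 2.5700 − 2.4387 = 0.131 bits.

0.131 bits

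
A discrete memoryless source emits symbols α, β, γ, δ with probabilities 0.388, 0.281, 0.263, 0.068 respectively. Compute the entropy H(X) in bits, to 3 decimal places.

H = −Σ pᵢ log₂ pᵢ.
−0.388·log₂(0.388) = 0.5300
−0.281·log₂(0.281) = 0.5146
−0.263·log₂(0.263) = 0.5068
−0.068·log₂(0.068) = 0.2637
Sum ≈ 1.8151 → 1.815 bits.

1.815 bits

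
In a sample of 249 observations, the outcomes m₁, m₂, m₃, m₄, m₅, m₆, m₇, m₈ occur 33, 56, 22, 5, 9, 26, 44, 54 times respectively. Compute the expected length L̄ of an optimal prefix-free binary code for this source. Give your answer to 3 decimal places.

2.759 bits/symbol

Probabilities are the counts divided by 249.
Repeatedly combine the two least-probable nodes; the expected code length is the sum of the merged weights.
merge 5/249 + 3/83 → 14/249
merge 14/249 + 22/249 → 12/83
merge 26/249 + 11/83 → 59/249
merge 12/83 + 44/249 → 80/249
merge 18/83 + 56/249 → 110/249
merge 59/249 + 80/249 → 139/249
merge 110/249 + 139/249 → 1
L = 14/249 + 12/83 + 59/249 + 80/249 + 110/249 + 139/249 + 1 = 229/83 ≈ 2.759 bits/symbol.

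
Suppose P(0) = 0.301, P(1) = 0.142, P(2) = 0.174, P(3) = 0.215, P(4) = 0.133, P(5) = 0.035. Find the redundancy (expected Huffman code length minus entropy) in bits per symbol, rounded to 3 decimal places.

Entropy H = −Σ p log₂ p ≈ 2.3934 bits.
Huffman merges: 7/200+133/1000→21/125; 71/500+21/125→31/100; 87/500+43/200→389/1000; 301/1000+31/100→611/1000; 389/1000+611/1000→1. L = 1239/500 ≈ 2.4780.
L − H = 2.4780 − 2.3934 = 0.085 bits.

0.085 bits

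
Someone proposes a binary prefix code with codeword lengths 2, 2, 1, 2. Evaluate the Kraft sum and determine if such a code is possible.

1.25; no

With common denominator 2^2 = 4: Σ 2^(−ℓᵢ) = 1/4 + 1/4 + 2/4 + 1/4 = 5/4 = 1.25.
Kraft's inequality requires Σ ≤ 1; here Σ = 1.25 > 1, so no such prefix code exists.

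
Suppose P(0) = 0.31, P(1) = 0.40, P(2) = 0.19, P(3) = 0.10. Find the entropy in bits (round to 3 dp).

H = −Σ pᵢ log₂ pᵢ.
−0.31·log₂(0.31) = 0.5238
−0.40·log₂(0.40) = 0.5288
−0.19·log₂(0.19) = 0.4552
−0.10·log₂(0.10) = 0.3322
Sum ≈ 1.8400 → 1.840 bits.

1.840 bits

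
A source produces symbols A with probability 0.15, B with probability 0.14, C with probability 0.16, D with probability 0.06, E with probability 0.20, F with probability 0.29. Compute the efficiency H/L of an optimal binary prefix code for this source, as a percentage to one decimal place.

97.9%

Entropy H = −Σ p log₂ p ≈ 2.4565 bits.
Huffman merges: 3/50+7/50→1/5; 3/20+4/25→31/100; 1/5+1/5→2/5; 29/100+31/100→3/5; 2/5+3/5→1. L = 251/100 ≈ 2.5100.
Efficiency = H/L = 2.4565/2.5100 = 97.9%.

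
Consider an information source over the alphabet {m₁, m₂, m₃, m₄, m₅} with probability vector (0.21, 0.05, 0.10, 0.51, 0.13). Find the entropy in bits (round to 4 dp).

H = −Σ pᵢ log₂ pᵢ.
−0.21·log₂(0.21) = 0.4728
−0.05·log₂(0.05) = 0.2161
−0.10·log₂(0.10) = 0.3322
−0.51·log₂(0.51) = 0.4954
−0.13·log₂(0.13) = 0.3826
Sum ≈ 1.8992 → 1.8992 bits.

1.8992 bits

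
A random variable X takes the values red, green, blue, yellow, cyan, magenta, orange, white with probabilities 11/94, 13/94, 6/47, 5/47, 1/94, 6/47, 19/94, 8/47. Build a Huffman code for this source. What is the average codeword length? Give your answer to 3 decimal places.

Repeatedly combine the two least-probable nodes; the expected code length is the sum of the merged weights.
merge 1/94 + 5/47 → 11/94
merge 11/94 + 11/94 → 11/47
merge 6/47 + 6/47 → 12/47
merge 13/94 + 8/47 → 29/94
merge 19/94 + 11/47 → 41/94
merge 12/47 + 29/94 → 53/94
merge 41/94 + 53/94 → 1
L = 11/94 + 11/47 + 12/47 + 29/94 + 41/94 + 53/94 + 1 = 137/47 ≈ 2.915 bits/symbol.

2.915 bits/symbol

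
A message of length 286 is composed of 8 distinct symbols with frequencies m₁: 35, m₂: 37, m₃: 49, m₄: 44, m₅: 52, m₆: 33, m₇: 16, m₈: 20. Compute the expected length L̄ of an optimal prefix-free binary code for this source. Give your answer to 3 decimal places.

Probabilities are the counts divided by 286.
Repeatedly combine the two least-probable nodes; the expected code length is the sum of the merged weights.
merge 8/143 + 10/143 → 18/143
merge 3/26 + 35/286 → 34/143
merge 18/143 + 37/286 → 73/286
merge 2/13 + 49/286 → 93/286
merge 2/11 + 34/143 → 60/143
merge 73/286 + 93/286 → 83/143
merge 60/143 + 83/143 → 1
L = 18/143 + 34/143 + 73/286 + 93/286 + 60/143 + 83/143 + 1 = 421/143 ≈ 2.944 bits/symbol.

2.944 bits/symbol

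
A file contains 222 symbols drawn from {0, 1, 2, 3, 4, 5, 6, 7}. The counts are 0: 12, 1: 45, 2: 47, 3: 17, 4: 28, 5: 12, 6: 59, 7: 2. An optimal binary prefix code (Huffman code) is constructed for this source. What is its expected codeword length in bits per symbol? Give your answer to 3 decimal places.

2.694 bits/symbol

Probabilities are the counts divided by 222.
Repeatedly combine the two least-probable nodes; the expected code length is the sum of the merged weights.
merge 1/111 + 2/37 → 7/111
merge 2/37 + 7/111 → 13/111
merge 17/222 + 13/111 → 43/222
merge 14/111 + 43/222 → 71/222
merge 15/74 + 47/222 → 46/111
merge 59/222 + 71/222 → 65/111
merge 46/111 + 65/111 → 1
L = 7/111 + 13/111 + 43/222 + 71/222 + 46/111 + 65/111 + 1 = 299/111 ≈ 2.694 bits/symbol.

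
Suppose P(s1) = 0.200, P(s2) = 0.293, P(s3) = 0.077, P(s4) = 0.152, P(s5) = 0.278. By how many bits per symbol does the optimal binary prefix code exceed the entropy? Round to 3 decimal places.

Entropy H = −Σ p log₂ p ≈ 2.1947 bits.
Huffman merges: 77/1000+19/125→229/1000; 1/5+229/1000→429/1000; 139/500+293/1000→571/1000; 429/1000+571/1000→1. L = 2229/1000 ≈ 2.2290.
L − H = 2.2290 − 2.1947 = 0.034 bits.

0.034 bits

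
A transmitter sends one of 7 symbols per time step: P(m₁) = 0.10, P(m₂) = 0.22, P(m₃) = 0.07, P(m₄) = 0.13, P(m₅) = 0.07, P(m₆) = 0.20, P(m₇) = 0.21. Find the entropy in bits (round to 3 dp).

H = −Σ pᵢ log₂ pᵢ.
−0.10·log₂(0.10) = 0.3322
−0.22·log₂(0.22) = 0.4806
−0.07·log₂(0.07) = 0.2686
−0.13·log₂(0.13) = 0.3826
−0.07·log₂(0.07) = 0.2686
−0.20·log₂(0.20) = 0.4644
−0.21·log₂(0.21) = 0.4728
Sum ≈ 2.6697 → 2.670 bits.

2.670 bits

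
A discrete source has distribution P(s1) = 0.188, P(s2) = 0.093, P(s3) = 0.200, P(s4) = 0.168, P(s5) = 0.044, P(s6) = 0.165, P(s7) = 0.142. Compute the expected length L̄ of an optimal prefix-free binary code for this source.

2.749 bits/symbol

Repeatedly combine the two least-probable nodes; the expected code length is the sum of the merged weights.
merge 11/250 + 93/1000 → 137/1000
merge 137/1000 + 71/500 → 279/1000
merge 33/200 + 21/125 → 333/1000
merge 47/250 + 1/5 → 97/250
merge 279/1000 + 333/1000 → 153/250
merge 97/250 + 153/250 → 1
L = 137/1000 + 279/1000 + 333/1000 + 97/250 + 153/250 + 1 = 2749/1000 = 2.749 bits/symbol.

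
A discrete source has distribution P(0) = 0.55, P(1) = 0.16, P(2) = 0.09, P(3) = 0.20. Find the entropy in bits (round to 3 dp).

1.674 bits

H = −Σ pᵢ log₂ pᵢ.
−0.55·log₂(0.55) = 0.4744
−0.16·log₂(0.16) = 0.4230
−0.09·log₂(0.09) = 0.3127
−0.20·log₂(0.20) = 0.4644
Sum ≈ 1.6744 → 1.674 bits.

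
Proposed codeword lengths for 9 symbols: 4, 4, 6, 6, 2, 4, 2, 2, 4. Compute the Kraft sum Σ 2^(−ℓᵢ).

1.03125

With common denominator 2^6 = 64: Σ 2^(−ℓᵢ) = 4/64 + 4/64 + 1/64 + 1/64 + 16/64 + 4/64 + 16/64 + 16/64 + 4/64 = 66/64 = 1.03125.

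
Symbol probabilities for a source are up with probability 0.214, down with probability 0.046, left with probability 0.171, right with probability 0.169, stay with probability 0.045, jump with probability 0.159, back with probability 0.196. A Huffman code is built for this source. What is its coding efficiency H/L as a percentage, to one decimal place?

98.2%

Entropy H = −Σ p log₂ p ≈ 2.6335 bits.
Huffman merges: 9/200+23/500→91/1000; 91/1000+159/1000→1/4; 169/1000+171/1000→17/50; 49/250+107/500→41/100; 1/4+17/50→59/100; 41/100+59/100→1. L = 2681/1000 ≈ 2.6810.
Efficiency = H/L = 2.6335/2.6810 = 98.2%.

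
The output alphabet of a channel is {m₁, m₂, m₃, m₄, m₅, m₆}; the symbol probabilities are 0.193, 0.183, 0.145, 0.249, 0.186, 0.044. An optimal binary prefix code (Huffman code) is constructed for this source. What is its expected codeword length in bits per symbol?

2.558 bits/symbol

Repeatedly combine the two least-probable nodes; the expected code length is the sum of the merged weights.
merge 11/250 + 29/200 → 189/1000
merge 183/1000 + 93/500 → 369/1000
merge 189/1000 + 193/1000 → 191/500
merge 249/1000 + 369/1000 → 309/500
merge 191/500 + 309/500 → 1
L = 189/1000 + 369/1000 + 191/500 + 309/500 + 1 = 1279/500 = 2.558 bits/symbol.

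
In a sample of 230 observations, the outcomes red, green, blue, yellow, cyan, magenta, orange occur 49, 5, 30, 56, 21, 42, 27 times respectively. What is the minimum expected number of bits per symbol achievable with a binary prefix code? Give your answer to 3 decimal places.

2.657 bits/symbol

Probabilities are the counts divided by 230.
Repeatedly combine the two least-probable nodes; the expected code length is the sum of the merged weights.
merge 1/46 + 21/230 → 13/115
merge 13/115 + 27/230 → 53/230
merge 3/23 + 21/115 → 36/115
merge 49/230 + 53/230 → 51/115
merge 28/115 + 36/115 → 64/115
merge 51/115 + 64/115 → 1
L = 13/115 + 53/230 + 36/115 + 51/115 + 64/115 + 1 = 611/230 ≈ 2.657 bits/symbol.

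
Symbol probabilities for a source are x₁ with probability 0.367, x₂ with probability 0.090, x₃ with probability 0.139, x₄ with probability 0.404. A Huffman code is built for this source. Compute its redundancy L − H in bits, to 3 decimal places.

0.058 bits

Entropy H = −Σ p log₂ p ≈ 1.7674 bits.
Huffman merges: 9/100+139/1000→229/1000; 229/1000+367/1000→149/250; 101/250+149/250→1. L = 73/40 ≈ 1.8250.
L − H = 1.8250 − 1.7674 = 0.058 bits.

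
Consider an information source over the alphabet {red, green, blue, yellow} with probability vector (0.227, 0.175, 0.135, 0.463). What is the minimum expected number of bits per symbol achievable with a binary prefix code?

1.847 bits/symbol

Repeatedly combine the two least-probable nodes; the expected code length is the sum of the merged weights.
merge 27/200 + 7/40 → 31/100
merge 227/1000 + 31/100 → 537/1000
merge 463/1000 + 537/1000 → 1
L = 31/100 + 537/1000 + 1 = 1847/1000 = 1.847 bits/symbol.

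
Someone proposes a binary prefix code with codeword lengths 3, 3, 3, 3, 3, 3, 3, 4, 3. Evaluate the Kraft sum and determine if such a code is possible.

With common denominator 2^4 = 16: Σ 2^(−ℓᵢ) = 2/16 + 2/16 + 2/16 + 2/16 + 2/16 + 2/16 + 2/16 + 1/16 + 2/16 = 17/16 = 1.0625.
Kraft's inequality requires Σ ≤ 1; here Σ = 1.0625 > 1, so no such prefix code exists.

1.0625; no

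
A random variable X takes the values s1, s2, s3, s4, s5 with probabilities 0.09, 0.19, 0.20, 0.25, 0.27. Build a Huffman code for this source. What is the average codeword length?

Repeatedly combine the two least-probable nodes; the expected code length is the sum of the merged weights.
merge 9/100 + 19/100 → 7/25
merge 1/5 + 1/4 → 9/20
merge 27/100 + 7/25 → 11/20
merge 9/20 + 11/20 → 1
L = 7/25 + 9/20 + 11/20 + 1 = 57/25 = 2.28 bits/symbol.

2.28 bits/symbol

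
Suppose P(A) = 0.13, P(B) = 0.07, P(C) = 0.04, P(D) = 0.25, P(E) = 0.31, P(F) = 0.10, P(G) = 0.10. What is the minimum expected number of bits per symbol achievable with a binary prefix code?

2.55 bits/symbol

Repeatedly combine the two least-probable nodes; the expected code length is the sum of the merged weights.
merge 1/25 + 7/100 → 11/100
merge 1/10 + 1/10 → 1/5
merge 11/100 + 13/100 → 6/25
merge 1/5 + 6/25 → 11/25
merge 1/4 + 31/100 → 14/25
merge 11/25 + 14/25 → 1
L = 11/100 + 1/5 + 6/25 + 11/25 + 14/25 + 1 = 51/20 = 2.55 bits/symbol.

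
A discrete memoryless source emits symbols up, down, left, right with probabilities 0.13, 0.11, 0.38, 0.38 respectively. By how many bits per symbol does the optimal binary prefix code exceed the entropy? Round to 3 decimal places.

Entropy H = −Σ p log₂ p ≈ 1.7938 bits.
Huffman merges: 11/100+13/100→6/25; 6/25+19/50→31/50; 19/50+31/50→1. L = 93/50 ≈ 1.8600.
L − H = 1.8600 − 1.7938 = 0.066 bits.

0.066 bits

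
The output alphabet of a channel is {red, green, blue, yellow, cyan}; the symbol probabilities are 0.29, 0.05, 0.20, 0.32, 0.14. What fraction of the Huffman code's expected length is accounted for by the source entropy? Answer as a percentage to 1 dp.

Entropy H = −Σ p log₂ p ≈ 2.1215 bits.
Huffman merges: 1/20+7/50→19/100; 19/100+1/5→39/100; 29/100+8/25→61/100; 39/100+61/100→1. L = 219/100 ≈ 2.1900.
Efficiency = H/L = 2.1215/2.1900 = 96.9%.

96.9%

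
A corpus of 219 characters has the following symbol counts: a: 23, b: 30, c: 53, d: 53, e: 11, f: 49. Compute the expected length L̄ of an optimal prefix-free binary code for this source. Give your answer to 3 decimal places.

2.447 bits/symbol

Probabilities are the counts divided by 219.
Repeatedly combine the two least-probable nodes; the expected code length is the sum of the merged weights.
merge 11/219 + 23/219 → 34/219
merge 10/73 + 34/219 → 64/219
merge 49/219 + 53/219 → 34/73
merge 53/219 + 64/219 → 39/73
merge 34/73 + 39/73 → 1
L = 34/219 + 64/219 + 34/73 + 39/73 + 1 = 536/219 ≈ 2.447 bits/symbol.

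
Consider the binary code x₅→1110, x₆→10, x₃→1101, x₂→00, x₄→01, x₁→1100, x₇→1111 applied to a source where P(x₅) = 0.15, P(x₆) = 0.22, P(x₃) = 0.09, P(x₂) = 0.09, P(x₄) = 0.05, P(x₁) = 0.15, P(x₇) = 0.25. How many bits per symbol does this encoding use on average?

L̄ = Σ pᵢ·ℓᵢ = 0.15·4 + 0.22·2 + 0.09·4 + 0.09·2 + 0.05·2 + 0.15·4 + 0.25·4 = 3.28 bits/symbol.

3.28 bits/symbol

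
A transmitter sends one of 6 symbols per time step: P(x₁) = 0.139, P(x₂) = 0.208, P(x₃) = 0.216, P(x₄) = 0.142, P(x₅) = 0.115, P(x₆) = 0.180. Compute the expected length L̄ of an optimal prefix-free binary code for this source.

Repeatedly combine the two least-probable nodes; the expected code length is the sum of the merged weights.
merge 23/200 + 139/1000 → 127/500
merge 71/500 + 9/50 → 161/500
merge 26/125 + 27/125 → 53/125
merge 127/500 + 161/500 → 72/125
merge 53/125 + 72/125 → 1
L = 127/500 + 161/500 + 53/125 + 72/125 + 1 = 322/125 = 2.576 bits/symbol.

2.576 bits/symbol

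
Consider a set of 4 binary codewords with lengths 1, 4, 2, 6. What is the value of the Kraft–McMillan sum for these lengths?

With common denominator 2^6 = 64: Σ 2^(−ℓᵢ) = 32/64 + 4/64 + 16/64 + 1/64 = 53/64 = 0.828125.

0.828125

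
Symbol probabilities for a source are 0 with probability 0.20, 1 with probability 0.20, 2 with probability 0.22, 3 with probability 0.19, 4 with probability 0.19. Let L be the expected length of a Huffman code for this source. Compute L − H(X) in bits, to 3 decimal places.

Entropy H = −Σ p log₂ p ≈ 2.3198 bits.
Huffman merges: 19/100+19/100→19/50; 1/5+1/5→2/5; 11/50+19/50→3/5; 2/5+3/5→1. L = 119/50 ≈ 2.3800.
L − H = 2.3800 − 2.3198 = 0.060 bits.

0.060 bits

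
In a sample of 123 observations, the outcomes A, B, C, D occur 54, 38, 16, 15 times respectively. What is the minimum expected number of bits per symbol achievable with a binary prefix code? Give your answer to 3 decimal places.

1.813 bits/symbol

Probabilities are the counts divided by 123.
Repeatedly combine the two least-probable nodes; the expected code length is the sum of the merged weights.
merge 5/41 + 16/123 → 31/123
merge 31/123 + 38/123 → 23/41
merge 18/41 + 23/41 → 1
L = 31/123 + 23/41 + 1 = 223/123 ≈ 1.813 bits/symbol.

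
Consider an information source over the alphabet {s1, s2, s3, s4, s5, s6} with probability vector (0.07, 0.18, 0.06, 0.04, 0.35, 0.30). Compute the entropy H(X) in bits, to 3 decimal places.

2.194 bits

H = −Σ pᵢ log₂ pᵢ.
−0.07·log₂(0.07) = 0.2686
−0.18·log₂(0.18) = 0.4453
−0.06·log₂(0.06) = 0.2435
−0.04·log₂(0.04) = 0.1858
−0.35·log₂(0.35) = 0.5301
−0.30·log₂(0.30) = 0.5211
Sum ≈ 2.1943 → 2.194 bits.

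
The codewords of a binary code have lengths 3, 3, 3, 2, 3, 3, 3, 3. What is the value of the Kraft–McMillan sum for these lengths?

1.125

With common denominator 2^3 = 8: Σ 2^(−ℓᵢ) = 1/8 + 1/8 + 1/8 + 2/8 + 1/8 + 1/8 + 1/8 + 1/8 = 9/8 = 1.125.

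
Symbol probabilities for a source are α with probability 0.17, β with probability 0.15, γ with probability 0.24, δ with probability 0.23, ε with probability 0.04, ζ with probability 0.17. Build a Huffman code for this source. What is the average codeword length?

2.53 bits/symbol

Repeatedly combine the two least-probable nodes; the expected code length is the sum of the merged weights.
merge 1/25 + 3/20 → 19/100
merge 17/100 + 17/100 → 17/50
merge 19/100 + 23/100 → 21/50
merge 6/25 + 17/50 → 29/50
merge 21/50 + 29/50 → 1
L = 19/100 + 17/50 + 21/50 + 29/50 + 1 = 253/100 = 2.53 bits/symbol.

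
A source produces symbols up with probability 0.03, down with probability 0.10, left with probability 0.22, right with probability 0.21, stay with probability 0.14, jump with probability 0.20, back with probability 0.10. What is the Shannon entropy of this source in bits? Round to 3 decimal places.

H = −Σ pᵢ log₂ pᵢ.
−0.03·log₂(0.03) = 0.1518
−0.10·log₂(0.10) = 0.3322
−0.22·log₂(0.22) = 0.4806
−0.21·log₂(0.21) = 0.4728
−0.14·log₂(0.14) = 0.3971
−0.20·log₂(0.20) = 0.4644
−0.10·log₂(0.10) = 0.3322
Sum ≈ 2.6310 → 2.631 bits.

2.631 bits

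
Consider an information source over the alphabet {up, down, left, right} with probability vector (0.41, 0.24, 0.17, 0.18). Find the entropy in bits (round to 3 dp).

H = −Σ pᵢ log₂ pᵢ.
−0.41·log₂(0.41) = 0.5274
−0.24·log₂(0.24) = 0.4941
−0.17·log₂(0.17) = 0.4346
−0.18·log₂(0.18) = 0.4453
Sum ≈ 1.9014 → 1.901 bits.

1.901 bits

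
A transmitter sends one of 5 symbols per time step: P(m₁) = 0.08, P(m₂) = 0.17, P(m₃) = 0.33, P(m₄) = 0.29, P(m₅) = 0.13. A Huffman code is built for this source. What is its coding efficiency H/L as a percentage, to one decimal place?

Entropy H = −Σ p log₂ p ≈ 2.1545 bits.
Huffman merges: 2/25+13/100→21/100; 17/100+21/100→19/50; 29/100+33/100→31/50; 19/50+31/50→1. L = 221/100 ≈ 2.2100.
Efficiency = H/L = 2.1545/2.2100 = 97.5%.

97.5%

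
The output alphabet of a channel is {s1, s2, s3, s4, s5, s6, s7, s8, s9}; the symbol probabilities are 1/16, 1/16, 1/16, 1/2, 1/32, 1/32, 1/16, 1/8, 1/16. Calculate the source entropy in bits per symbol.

2.4375 bits

Each probability is a power of 1/2, so log₂(1/p) is an integer.
H = Σ p·log₂(1/p) = 1/16·4 + 1/16·4 + 1/16·4 + 1/2·1 + 1/32·5 + 1/32·5 + 1/16·4 + 1/8·3 + 1/16·4 = 2.4375 bits.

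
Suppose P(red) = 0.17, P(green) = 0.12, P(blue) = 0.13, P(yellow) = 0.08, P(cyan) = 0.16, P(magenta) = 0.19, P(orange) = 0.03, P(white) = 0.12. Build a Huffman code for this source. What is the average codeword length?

2.92 bits/symbol

Repeatedly combine the two least-probable nodes; the expected code length is the sum of the merged weights.
merge 3/100 + 2/25 → 11/100
merge 11/100 + 3/25 → 23/100
merge 3/25 + 13/100 → 1/4
merge 4/25 + 17/100 → 33/100
merge 19/100 + 23/100 → 21/50
merge 1/4 + 33/100 → 29/50
merge 21/50 + 29/50 → 1
L = 11/100 + 23/100 + 1/4 + 33/100 + 21/50 + 29/50 + 1 = 73/25 = 2.92 bits/symbol.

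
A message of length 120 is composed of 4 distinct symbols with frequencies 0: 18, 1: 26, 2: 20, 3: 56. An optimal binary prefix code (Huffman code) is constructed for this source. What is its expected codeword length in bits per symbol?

1.85 bits/symbol

Probabilities are the counts divided by 120.
Repeatedly combine the two least-probable nodes; the expected code length is the sum of the merged weights.
merge 3/20 + 1/6 → 19/60
merge 13/60 + 19/60 → 8/15
merge 7/15 + 8/15 → 1
L = 19/60 + 8/15 + 1 = 37/20 = 1.85 bits/symbol.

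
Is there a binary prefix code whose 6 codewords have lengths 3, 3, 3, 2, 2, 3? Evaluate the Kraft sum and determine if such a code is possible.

With common denominator 2^3 = 8: Σ 2^(−ℓᵢ) = 1/8 + 1/8 + 1/8 + 2/8 + 2/8 + 1/8 = 8/8 = 1.
Kraft's inequality requires Σ ≤ 1; here Σ = 1 ≤ 1, so such a prefix code exists.

1; yes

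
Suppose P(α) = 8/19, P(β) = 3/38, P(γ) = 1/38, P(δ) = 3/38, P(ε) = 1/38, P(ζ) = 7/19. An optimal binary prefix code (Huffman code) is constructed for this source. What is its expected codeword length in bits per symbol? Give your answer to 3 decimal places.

Repeatedly combine the two least-probable nodes; the expected code length is the sum of the merged weights.
merge 1/38 + 1/38 → 1/19
merge 1/19 + 3/38 → 5/38
merge 3/38 + 5/38 → 4/19
merge 4/19 + 7/19 → 11/19
merge 8/19 + 11/19 → 1
L = 1/19 + 5/38 + 4/19 + 11/19 + 1 = 75/38 ≈ 1.974 bits/symbol.

1.974 bits/symbol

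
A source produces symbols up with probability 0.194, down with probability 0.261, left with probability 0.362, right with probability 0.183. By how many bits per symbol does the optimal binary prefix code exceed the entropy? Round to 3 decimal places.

0.056 bits

Entropy H = −Σ p log₂ p ≈ 1.9438 bits.
Huffman merges: 183/1000+97/500→377/1000; 261/1000+181/500→623/1000; 377/1000+623/1000→1. L = 2 ≈ 2.0000.
L − H = 2.0000 − 1.9438 = 0.056 bits.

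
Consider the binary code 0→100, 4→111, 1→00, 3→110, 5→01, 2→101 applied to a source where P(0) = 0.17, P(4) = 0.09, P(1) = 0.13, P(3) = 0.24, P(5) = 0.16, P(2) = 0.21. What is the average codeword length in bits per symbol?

L̄ = Σ pᵢ·ℓᵢ = 0.17·3 + 0.09·3 + 0.13·2 + 0.24·3 + 0.16·2 + 0.21·3 = 2.71 bits/symbol.

2.71 bits/symbol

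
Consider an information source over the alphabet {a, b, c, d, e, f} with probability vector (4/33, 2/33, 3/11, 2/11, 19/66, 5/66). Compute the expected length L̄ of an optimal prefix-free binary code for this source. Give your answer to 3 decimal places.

2.394 bits/symbol

Repeatedly combine the two least-probable nodes; the expected code length is the sum of the merged weights.
merge 2/33 + 5/66 → 3/22
merge 4/33 + 3/22 → 17/66
merge 2/11 + 17/66 → 29/66
merge 3/11 + 19/66 → 37/66
merge 29/66 + 37/66 → 1
L = 3/22 + 17/66 + 29/66 + 37/66 + 1 = 79/33 ≈ 2.394 bits/symbol.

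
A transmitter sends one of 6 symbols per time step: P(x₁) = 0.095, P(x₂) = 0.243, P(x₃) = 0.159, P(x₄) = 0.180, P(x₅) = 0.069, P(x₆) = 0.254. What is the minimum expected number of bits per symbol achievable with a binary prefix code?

2.487 bits/symbol

Repeatedly combine the two least-probable nodes; the expected code length is the sum of the merged weights.
merge 69/1000 + 19/200 → 41/250
merge 159/1000 + 41/250 → 323/1000
merge 9/50 + 243/1000 → 423/1000
merge 127/500 + 323/1000 → 577/1000
merge 423/1000 + 577/1000 → 1
L = 41/250 + 323/1000 + 423/1000 + 577/1000 + 1 = 2487/1000 = 2.487 bits/symbol.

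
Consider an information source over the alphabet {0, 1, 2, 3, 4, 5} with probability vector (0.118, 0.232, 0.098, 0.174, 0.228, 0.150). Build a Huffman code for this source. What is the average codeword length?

2.54 bits/symbol

Repeatedly combine the two least-probable nodes; the expected code length is the sum of the merged weights.
merge 49/500 + 59/500 → 27/125
merge 3/20 + 87/500 → 81/250
merge 27/125 + 57/250 → 111/250
merge 29/125 + 81/250 → 139/250
merge 111/250 + 139/250 → 1
L = 27/125 + 81/250 + 111/250 + 139/250 + 1 = 127/50 = 2.54 bits/symbol.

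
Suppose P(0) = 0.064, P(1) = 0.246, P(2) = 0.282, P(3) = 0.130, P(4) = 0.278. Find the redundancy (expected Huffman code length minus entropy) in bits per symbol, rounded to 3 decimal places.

Entropy H = −Σ p log₂ p ≈ 2.1626 bits.
Huffman merges: 8/125+13/100→97/500; 97/500+123/500→11/25; 139/500+141/500→14/25; 11/25+14/25→1. L = 1097/500 ≈ 2.1940.
L − H = 2.1940 − 2.1626 = 0.031 bits.

0.031 bits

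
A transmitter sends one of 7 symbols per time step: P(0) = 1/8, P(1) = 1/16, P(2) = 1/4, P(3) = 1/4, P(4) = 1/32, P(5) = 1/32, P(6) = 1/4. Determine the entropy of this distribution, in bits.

Each probability is a power of 1/2, so log₂(1/p) is an integer.
H = Σ p·log₂(1/p) = 1/8·3 + 1/16·4 + 1/4·2 + 1/4·2 + 1/32·5 + 1/32·5 + 1/4·2 = 2.4375 bits.

2.4375 bits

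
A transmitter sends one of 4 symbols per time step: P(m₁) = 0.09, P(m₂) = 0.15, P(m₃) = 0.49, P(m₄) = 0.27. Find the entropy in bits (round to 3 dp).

1.738 bits

H = −Σ pᵢ log₂ pᵢ.
−0.09·log₂(0.09) = 0.3127
−0.15·log₂(0.15) = 0.4105
−0.49·log₂(0.49) = 0.5043
−0.27·log₂(0.27) = 0.5100
Sum ≈ 1.7375 → 1.738 bits.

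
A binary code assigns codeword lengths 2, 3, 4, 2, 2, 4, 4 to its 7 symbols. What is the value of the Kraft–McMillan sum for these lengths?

1.0625

With common denominator 2^4 = 16: Σ 2^(−ℓᵢ) = 4/16 + 2/16 + 1/16 + 4/16 + 4/16 + 1/16 + 1/16 = 17/16 = 1.0625.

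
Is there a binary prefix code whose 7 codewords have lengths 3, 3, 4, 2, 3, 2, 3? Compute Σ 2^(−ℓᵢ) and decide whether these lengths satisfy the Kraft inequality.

With common denominator 2^4 = 16: Σ 2^(−ℓᵢ) = 2/16 + 2/16 + 1/16 + 4/16 + 2/16 + 4/16 + 2/16 = 17/16 = 1.0625.
Kraft's inequality requires Σ ≤ 1; here Σ = 1.0625 > 1, so no such prefix code exists.

1.0625; no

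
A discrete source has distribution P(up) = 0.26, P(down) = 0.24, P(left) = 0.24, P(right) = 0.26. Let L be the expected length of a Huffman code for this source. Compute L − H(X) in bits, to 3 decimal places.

0.001 bits

Entropy H = −Σ p log₂ p ≈ 1.9988 bits.
Huffman merges: 6/25+6/25→12/25; 13/50+13/50→13/25; 12/25+13/25→1. L = 2 ≈ 2.0000.
L − H = 2.0000 − 1.9988 = 0.001 bits.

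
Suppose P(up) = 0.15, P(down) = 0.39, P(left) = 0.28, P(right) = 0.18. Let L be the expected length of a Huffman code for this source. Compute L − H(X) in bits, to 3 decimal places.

0.040 bits

Entropy H = −Σ p log₂ p ≈ 1.8999 bits.
Huffman merges: 3/20+9/50→33/100; 7/25+33/100→61/100; 39/100+61/100→1. L = 97/50 ≈ 1.9400.
L − H = 1.9400 − 1.8999 = 0.040 bits.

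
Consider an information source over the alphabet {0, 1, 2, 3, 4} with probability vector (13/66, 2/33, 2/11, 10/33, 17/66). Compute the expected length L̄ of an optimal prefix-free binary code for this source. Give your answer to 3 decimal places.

2.242 bits/symbol

Repeatedly combine the two least-probable nodes; the expected code length is the sum of the merged weights.
merge 2/33 + 2/11 → 8/33
merge 13/66 + 8/33 → 29/66
merge 17/66 + 10/33 → 37/66
merge 29/66 + 37/66 → 1
L = 8/33 + 29/66 + 37/66 + 1 = 74/33 ≈ 2.242 bits/symbol.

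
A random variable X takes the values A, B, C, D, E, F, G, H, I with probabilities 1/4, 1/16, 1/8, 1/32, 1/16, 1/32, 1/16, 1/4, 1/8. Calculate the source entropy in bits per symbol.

Each probability is a power of 1/2, so log₂(1/p) is an integer.
H = Σ p·log₂(1/p) = 1/4·2 + 1/16·4 + 1/8·3 + 1/32·5 + 1/16·4 + 1/32·5 + 1/16·4 + 1/4·2 + 1/8·3 = 2.8125 bits.

2.8125 bits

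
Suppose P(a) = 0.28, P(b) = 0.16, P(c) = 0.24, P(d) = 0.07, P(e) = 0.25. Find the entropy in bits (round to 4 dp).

2.1999 bits

H = −Σ pᵢ log₂ pᵢ.
−0.28·log₂(0.28) = 0.5142
−0.16·log₂(0.16) = 0.4230
−0.24·log₂(0.24) = 0.4941
−0.07·log₂(0.07) = 0.2686
−0.25·log₂(0.25) = 0.5000
Sum ≈ 2.1999 → 2.1999 bits.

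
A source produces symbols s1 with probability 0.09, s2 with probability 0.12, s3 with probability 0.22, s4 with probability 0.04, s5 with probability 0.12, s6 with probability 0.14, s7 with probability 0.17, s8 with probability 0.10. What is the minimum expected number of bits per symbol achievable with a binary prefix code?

Repeatedly combine the two least-probable nodes; the expected code length is the sum of the merged weights.
merge 1/25 + 9/100 → 13/100
merge 1/10 + 3/25 → 11/50
merge 3/25 + 13/100 → 1/4
merge 7/50 + 17/100 → 31/100
merge 11/50 + 11/50 → 11/25
merge 1/4 + 31/100 → 14/25
merge 11/25 + 14/25 → 1
L = 13/100 + 11/50 + 1/4 + 31/100 + 11/25 + 14/25 + 1 = 291/100 = 2.91 bits/symbol.

2.91 bits/symbol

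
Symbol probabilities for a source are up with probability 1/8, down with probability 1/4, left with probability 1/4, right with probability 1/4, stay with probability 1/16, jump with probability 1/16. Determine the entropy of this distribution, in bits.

Each probability is a power of 1/2, so log₂(1/p) is an integer.
H = Σ p·log₂(1/p) = 1/8·3 + 1/4·2 + 1/4·2 + 1/4·2 + 1/16·4 + 1/16·4 = 2.375 bits.

2.375 bits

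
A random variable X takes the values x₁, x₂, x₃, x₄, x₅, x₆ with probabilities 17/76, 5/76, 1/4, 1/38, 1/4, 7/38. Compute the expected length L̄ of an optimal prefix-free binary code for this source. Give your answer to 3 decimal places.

Repeatedly combine the two least-probable nodes; the expected code length is the sum of the merged weights.
merge 1/38 + 5/76 → 7/76
merge 7/76 + 7/38 → 21/76
merge 17/76 + 1/4 → 9/19
merge 1/4 + 21/76 → 10/19
merge 9/19 + 10/19 → 1
L = 7/76 + 21/76 + 9/19 + 10/19 + 1 = 45/19 ≈ 2.368 bits/symbol.

2.368 bits/symbol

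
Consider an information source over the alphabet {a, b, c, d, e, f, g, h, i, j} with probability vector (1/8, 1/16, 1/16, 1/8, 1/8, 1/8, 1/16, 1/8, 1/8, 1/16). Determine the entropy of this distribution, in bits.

Each probability is a power of 1/2, so log₂(1/p) is an integer.
H = Σ p·log₂(1/p) = 1/8·3 + 1/16·4 + 1/16·4 + 1/8·3 + 1/8·3 + 1/8·3 + 1/16·4 + 1/8·3 + 1/8·3 + 1/16·4 = 3.25 bits.

3.25 bits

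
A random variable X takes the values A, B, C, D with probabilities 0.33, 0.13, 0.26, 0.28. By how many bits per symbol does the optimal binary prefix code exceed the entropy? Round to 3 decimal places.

Entropy H = −Σ p log₂ p ≈ 1.9300 bits.
Huffman merges: 13/100+13/50→39/100; 7/25+33/100→61/100; 39/100+61/100→1. L = 2 ≈ 2.0000.
L − H = 2.0000 − 1.9300 = 0.070 bits.

0.070 bits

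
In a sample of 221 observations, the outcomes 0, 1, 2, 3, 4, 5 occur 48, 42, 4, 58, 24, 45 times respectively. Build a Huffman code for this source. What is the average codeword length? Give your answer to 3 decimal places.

Probabilities are the counts divided by 221.
Repeatedly combine the two least-probable nodes; the expected code length is the sum of the merged weights.
merge 4/221 + 24/221 → 28/221
merge 28/221 + 42/221 → 70/221
merge 45/221 + 48/221 → 93/221
merge 58/221 + 70/221 → 128/221
merge 93/221 + 128/221 → 1
L = 28/221 + 70/221 + 93/221 + 128/221 + 1 = 540/221 ≈ 2.443 bits/symbol.

2.443 bits/symbol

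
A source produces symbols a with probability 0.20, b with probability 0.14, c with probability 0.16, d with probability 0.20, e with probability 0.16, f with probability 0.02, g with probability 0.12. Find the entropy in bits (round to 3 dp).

2.652 bits

H = −Σ pᵢ log₂ pᵢ.
−0.20·log₂(0.20) = 0.4644
−0.14·log₂(0.14) = 0.3971
−0.16·log₂(0.16) = 0.4230
−0.20·log₂(0.20) = 0.4644
−0.16·log₂(0.16) = 0.4230
−0.02·log₂(0.02) = 0.1129
−0.12·log₂(0.12) = 0.3671
Sum ≈ 2.6519 → 2.652 bits.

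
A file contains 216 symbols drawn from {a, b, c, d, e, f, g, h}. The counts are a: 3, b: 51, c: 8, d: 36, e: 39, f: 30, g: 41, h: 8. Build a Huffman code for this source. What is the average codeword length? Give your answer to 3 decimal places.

Probabilities are the counts divided by 216.
Repeatedly combine the two least-probable nodes; the expected code length is the sum of the merged weights.
merge 1/72 + 1/27 → 11/216
merge 1/27 + 11/216 → 19/216
merge 19/216 + 5/36 → 49/216
merge 1/6 + 13/72 → 25/72
merge 41/216 + 49/216 → 5/12
merge 17/72 + 25/72 → 7/12
merge 5/12 + 7/12 → 1
L = 11/216 + 19/216 + 49/216 + 25/72 + 5/12 + 7/12 + 1 = 293/108 ≈ 2.713 bits/symbol.

2.713 bits/symbol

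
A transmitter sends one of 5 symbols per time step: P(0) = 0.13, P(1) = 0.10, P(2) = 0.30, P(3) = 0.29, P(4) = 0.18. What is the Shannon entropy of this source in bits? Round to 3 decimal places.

2.199 bits

H = −Σ pᵢ log₂ pᵢ.
−0.13·log₂(0.13) = 0.3826
−0.10·log₂(0.10) = 0.3322
−0.30·log₂(0.30) = 0.5211
−0.29·log₂(0.29) = 0.5179
−0.18·log₂(0.18) = 0.4453
Sum ≈ 2.1991 → 2.199 bits.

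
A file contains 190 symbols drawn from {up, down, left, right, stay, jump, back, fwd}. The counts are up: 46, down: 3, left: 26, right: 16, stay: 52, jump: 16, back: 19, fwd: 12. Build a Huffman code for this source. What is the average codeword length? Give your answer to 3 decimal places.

2.726 bits/symbol

Probabilities are the counts divided by 190.
Repeatedly combine the two least-probable nodes; the expected code length is the sum of the merged weights.
merge 3/190 + 6/95 → 3/38
merge 3/38 + 8/95 → 31/190
merge 8/95 + 1/10 → 7/38
merge 13/95 + 31/190 → 3/10
merge 7/38 + 23/95 → 81/190
merge 26/95 + 3/10 → 109/190
merge 81/190 + 109/190 → 1
L = 3/38 + 31/190 + 7/38 + 3/10 + 81/190 + 109/190 + 1 = 259/95 ≈ 2.726 bits/symbol.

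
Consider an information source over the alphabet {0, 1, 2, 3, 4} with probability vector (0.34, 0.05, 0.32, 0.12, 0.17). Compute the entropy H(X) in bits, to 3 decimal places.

2.073 bits

H = −Σ pᵢ log₂ pᵢ.
−0.34·log₂(0.34) = 0.5292
−0.05·log₂(0.05) = 0.2161
−0.32·log₂(0.32) = 0.5260
−0.12·log₂(0.12) = 0.3671
−0.17·log₂(0.17) = 0.4346
Sum ≈ 2.0730 → 2.073 bits.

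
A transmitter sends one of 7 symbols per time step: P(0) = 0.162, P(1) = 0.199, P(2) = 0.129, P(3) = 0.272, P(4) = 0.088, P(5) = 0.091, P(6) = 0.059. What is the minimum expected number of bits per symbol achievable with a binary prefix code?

2.676 bits/symbol

Repeatedly combine the two least-probable nodes; the expected code length is the sum of the merged weights.
merge 59/1000 + 11/125 → 147/1000
merge 91/1000 + 129/1000 → 11/50
merge 147/1000 + 81/500 → 309/1000
merge 199/1000 + 11/50 → 419/1000
merge 34/125 + 309/1000 → 581/1000
merge 419/1000 + 581/1000 → 1
L = 147/1000 + 11/50 + 309/1000 + 419/1000 + 581/1000 + 1 = 669/250 = 2.676 bits/symbol.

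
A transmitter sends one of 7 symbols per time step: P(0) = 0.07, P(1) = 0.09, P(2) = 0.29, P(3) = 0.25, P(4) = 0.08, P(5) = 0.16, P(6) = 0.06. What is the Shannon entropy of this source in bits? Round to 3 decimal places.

2.557 bits

H = −Σ pᵢ log₂ pᵢ.
−0.07·log₂(0.07) = 0.2686
−0.09·log₂(0.09) = 0.3127
−0.29·log₂(0.29) = 0.5179
−0.25·log₂(0.25) = 0.5000
−0.08·log₂(0.08) = 0.2915
−0.16·log₂(0.16) = 0.4230
−0.06·log₂(0.06) = 0.2435
Sum ≈ 2.5572 → 2.557 bits.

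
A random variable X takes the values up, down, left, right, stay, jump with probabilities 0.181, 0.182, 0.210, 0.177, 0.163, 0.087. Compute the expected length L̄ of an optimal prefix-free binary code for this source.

Repeatedly combine the two least-probable nodes; the expected code length is the sum of the merged weights.
merge 87/1000 + 163/1000 → 1/4
merge 177/1000 + 181/1000 → 179/500
merge 91/500 + 21/100 → 49/125
merge 1/4 + 179/500 → 76/125
merge 49/125 + 76/125 → 1
L = 1/4 + 179/500 + 49/125 + 76/125 + 1 = 326/125 = 2.608 bits/symbol.

2.608 bits/symbol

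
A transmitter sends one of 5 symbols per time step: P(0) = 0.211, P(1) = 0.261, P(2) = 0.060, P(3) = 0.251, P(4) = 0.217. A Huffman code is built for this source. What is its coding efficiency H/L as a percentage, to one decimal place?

Entropy H = −Σ p log₂ p ≈ 2.2018 bits.
Huffman merges: 3/50+211/1000→271/1000; 217/1000+251/1000→117/250; 261/1000+271/1000→133/250; 117/250+133/250→1. L = 2271/1000 ≈ 2.2710.
Efficiency = H/L = 2.2018/2.2710 = 97.0%.

97.0%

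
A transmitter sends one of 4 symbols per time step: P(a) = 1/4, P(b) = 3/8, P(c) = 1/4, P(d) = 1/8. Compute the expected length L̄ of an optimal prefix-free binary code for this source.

Repeatedly combine the two least-probable nodes; the expected code length is the sum of the merged weights.
merge 1/8 + 1/4 → 3/8
merge 1/4 + 3/8 → 5/8
merge 3/8 + 5/8 → 1
L = 3/8 + 5/8 + 1 = 2 bits/symbol.

2 bits/symbol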